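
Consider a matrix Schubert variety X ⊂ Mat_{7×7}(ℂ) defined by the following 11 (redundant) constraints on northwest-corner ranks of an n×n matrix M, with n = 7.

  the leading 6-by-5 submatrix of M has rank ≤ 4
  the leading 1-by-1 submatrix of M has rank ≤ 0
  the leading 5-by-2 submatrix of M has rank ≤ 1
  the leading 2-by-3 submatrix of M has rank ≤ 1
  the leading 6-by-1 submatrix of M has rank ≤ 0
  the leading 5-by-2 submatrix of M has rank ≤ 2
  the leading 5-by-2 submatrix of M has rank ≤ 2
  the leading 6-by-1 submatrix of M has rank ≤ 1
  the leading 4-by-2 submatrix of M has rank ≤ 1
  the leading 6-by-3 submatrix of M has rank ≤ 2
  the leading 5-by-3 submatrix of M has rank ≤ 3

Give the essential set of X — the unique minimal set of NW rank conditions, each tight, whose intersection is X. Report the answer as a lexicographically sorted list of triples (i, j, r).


The tightest implied rank at each (i,j), from the 11 conditions:

  R[1]: 0 1 1 1 1 1 1
  R[2]: 0 1 1 2 2 2 2
  R[3]: 0 1 2 3 3 3 3
  R[4]: 0 1 2 3 4 4 4
  R[5]: 0 1 2 3 4 5 5
  R[6]: 0 1 2 3 4 5 6
  R[7]: 1 2 3 4 5 6 7

second differences of R give the permutation w = (2, 4, 3, 5, 6, 7, 1).

D(w) has 7 cells with 2 SE-corners; essential set:

[(2, 3, 1), (6, 1, 0)]


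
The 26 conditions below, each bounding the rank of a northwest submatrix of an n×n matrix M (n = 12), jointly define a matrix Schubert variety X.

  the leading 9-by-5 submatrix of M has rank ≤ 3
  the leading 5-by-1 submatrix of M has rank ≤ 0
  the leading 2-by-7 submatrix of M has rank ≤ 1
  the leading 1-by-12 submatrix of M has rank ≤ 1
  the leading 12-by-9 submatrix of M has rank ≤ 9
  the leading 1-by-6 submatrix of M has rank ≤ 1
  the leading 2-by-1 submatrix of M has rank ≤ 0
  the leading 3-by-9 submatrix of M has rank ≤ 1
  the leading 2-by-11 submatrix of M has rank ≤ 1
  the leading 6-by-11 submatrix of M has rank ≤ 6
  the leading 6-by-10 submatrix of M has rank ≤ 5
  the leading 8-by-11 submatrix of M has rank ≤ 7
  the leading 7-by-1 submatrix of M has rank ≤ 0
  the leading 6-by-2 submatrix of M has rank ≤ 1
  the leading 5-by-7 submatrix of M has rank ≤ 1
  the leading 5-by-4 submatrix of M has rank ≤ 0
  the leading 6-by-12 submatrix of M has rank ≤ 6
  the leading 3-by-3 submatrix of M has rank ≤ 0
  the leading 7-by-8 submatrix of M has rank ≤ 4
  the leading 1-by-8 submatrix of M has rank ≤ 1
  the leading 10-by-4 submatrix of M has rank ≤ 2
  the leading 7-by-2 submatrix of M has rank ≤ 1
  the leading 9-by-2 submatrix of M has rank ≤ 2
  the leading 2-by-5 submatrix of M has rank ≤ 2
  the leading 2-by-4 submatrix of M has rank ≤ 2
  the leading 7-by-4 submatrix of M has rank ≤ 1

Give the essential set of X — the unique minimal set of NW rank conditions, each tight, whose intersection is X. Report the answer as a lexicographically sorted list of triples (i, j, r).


Rank table r_w(12×12) implied by the 26 constraints:

  i=1: 0  0  0  0  1  1  1  1  1  1  1  1
  i=2: 0  0  0  0  1  1  1  1  1  1  1  2
  i=3: 0  0  0  0  1  1  1  1  1  2  2  3
  i=4: 0  0  0  0  1  1  1  2  2  3  3  4
  i=5: 0  0  0  0  1  1  1  2  3  4  4  5
  i=6: 0  1  1  1  2  2  2  3  4  5  5  6
  i=7: 0  1  1  1  2  3  3  4  5  6  6  7
  i=8: 1  2  2  2  3  4  4  5  6  7  7  8
  i=9: 1  2  2  2  3  4  5  6  7  8  8  9
  i=10: 1  2  2  2  3  4  5  6  7  8  9  10
  i=11: 1  2  3  3  4  5  6  7  8  9  10  11
  i=12: 1  2  3  4  5  6  7  8  9  10  11  12

reading off 1-entries of Δ²R: w = (5, 12, 10, 8, 9, 2, 6, 1, 7, 11, 3, 4).

ℓ(w)=42; the 7 essential cells (i,j,r):

[(2, 11, 1), (3, 9, 1), (5, 4, 0), (5, 7, 1), (7, 1, 0), (7, 4, 1), (10, 4, 2)]


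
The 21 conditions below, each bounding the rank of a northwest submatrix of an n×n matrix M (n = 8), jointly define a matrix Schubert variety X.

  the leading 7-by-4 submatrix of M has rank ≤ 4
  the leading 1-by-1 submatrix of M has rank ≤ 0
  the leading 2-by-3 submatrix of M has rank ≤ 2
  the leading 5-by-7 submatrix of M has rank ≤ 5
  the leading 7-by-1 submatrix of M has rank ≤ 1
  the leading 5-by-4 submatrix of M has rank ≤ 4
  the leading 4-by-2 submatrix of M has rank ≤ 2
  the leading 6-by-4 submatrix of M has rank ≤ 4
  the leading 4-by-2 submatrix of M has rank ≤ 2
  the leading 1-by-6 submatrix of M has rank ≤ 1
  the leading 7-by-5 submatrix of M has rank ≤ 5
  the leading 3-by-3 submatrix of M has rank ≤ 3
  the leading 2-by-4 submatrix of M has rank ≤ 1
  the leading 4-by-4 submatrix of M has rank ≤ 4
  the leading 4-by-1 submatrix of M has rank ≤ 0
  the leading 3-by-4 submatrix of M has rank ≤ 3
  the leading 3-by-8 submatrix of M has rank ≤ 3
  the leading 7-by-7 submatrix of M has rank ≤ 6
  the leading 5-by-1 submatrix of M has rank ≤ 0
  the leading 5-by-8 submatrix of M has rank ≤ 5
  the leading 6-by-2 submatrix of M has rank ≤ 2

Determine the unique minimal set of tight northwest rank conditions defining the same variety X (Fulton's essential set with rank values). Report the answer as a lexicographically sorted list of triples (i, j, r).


Recovering R(i,j) via the rank-extension bound from the 21 conditions:

  R[1]: 0 | 1 | 1 | 1 | 1 | 1 | 1 | 1
  R[2]: 0 | 1 | 1 | 1 | 2 | 2 | 2 | 2
  R[3]: 0 | 1 | 2 | 2 | 3 | 3 | 3 | 3
  R[4]: 0 | 1 | 2 | 3 | 4 | 4 | 4 | 4
  R[5]: 0 | 1 | 2 | 3 | 4 | 5 | 5 | 5
  R[6]: 1 | 2 | 3 | 4 | 5 | 6 | 6 | 6
  R[7]: 1 | 2 | 3 | 4 | 5 | 6 | 6 | 7
  R[8]: 1 | 2 | 3 | 4 | 5 | 6 | 7 | 8

reading off 1-entries of Δ²R: w = (2, 5, 3, 4, 6, 1, 8, 7).

D(w) has 8 cells with 3 SE-corners; essential set:

[(2, 4, 1), (5, 1, 0), (7, 7, 6)]


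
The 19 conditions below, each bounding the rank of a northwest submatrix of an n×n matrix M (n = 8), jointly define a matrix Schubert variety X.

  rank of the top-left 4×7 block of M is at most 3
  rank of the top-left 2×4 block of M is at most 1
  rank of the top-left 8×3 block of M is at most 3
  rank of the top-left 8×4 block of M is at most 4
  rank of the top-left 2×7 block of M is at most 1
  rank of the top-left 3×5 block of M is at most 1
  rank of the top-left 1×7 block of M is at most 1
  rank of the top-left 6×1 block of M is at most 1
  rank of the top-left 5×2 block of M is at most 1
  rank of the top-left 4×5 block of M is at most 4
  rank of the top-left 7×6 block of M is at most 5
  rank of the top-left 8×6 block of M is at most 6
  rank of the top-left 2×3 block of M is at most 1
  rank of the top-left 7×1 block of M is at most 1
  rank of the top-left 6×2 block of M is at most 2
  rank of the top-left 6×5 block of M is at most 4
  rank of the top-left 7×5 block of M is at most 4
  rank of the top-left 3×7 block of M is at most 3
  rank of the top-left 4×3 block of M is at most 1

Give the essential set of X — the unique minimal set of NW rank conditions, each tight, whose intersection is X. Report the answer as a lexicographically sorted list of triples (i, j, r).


Computing R[i][j] = min implied NW-rank bound (n=8, 19 conditions):

  row 1: 1, 1, 1, 1, 1, 1, 1, 1
  row 2: 1, 1, 1, 1, 1, 1, 1, 2
  row 3: 1, 1, 1, 1, 1, 2, 2, 3
  row 4: 1, 1, 1, 2, 2, 3, 3, 4
  row 5: 1, 1, 2, 3, 3, 4, 4, 5
  row 6: 1, 2, 3, 4, 4, 5, 5, 6
  row 7: 1, 2, 3, 4, 4, 5, 6, 7
  row 8: 1, 2, 3, 4, 5, 6, 7, 8

so w = (1, 8, 6, 4, 3, 2, 7, 5).

Fulton essential set (5 of the 14 Rothe cells):

[(2, 7, 1), (3, 5, 1), (4, 3, 1), (5, 2, 1), (7, 5, 4)]


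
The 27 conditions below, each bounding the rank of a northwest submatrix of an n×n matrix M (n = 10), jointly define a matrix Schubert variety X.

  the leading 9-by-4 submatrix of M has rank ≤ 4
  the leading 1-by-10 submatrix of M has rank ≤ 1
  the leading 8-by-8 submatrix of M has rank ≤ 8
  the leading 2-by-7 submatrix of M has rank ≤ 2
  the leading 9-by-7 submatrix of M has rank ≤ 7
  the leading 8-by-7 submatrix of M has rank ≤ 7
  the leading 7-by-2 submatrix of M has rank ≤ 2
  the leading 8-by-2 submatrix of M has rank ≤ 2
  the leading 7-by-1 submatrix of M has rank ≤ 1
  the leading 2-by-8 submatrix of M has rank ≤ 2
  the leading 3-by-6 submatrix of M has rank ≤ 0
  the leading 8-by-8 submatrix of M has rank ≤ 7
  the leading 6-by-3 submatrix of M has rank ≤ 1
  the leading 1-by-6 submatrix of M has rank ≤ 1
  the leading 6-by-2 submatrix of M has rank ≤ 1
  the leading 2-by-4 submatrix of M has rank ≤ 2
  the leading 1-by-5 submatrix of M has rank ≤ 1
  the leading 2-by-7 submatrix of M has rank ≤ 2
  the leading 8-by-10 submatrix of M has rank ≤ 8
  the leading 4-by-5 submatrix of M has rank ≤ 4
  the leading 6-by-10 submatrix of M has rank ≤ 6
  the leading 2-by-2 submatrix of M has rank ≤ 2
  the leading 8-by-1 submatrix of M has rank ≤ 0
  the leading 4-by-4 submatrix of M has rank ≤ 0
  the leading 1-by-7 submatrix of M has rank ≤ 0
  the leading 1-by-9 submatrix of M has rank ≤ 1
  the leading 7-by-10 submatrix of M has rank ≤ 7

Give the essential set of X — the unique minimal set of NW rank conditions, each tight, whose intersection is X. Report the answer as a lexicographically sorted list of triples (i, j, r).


Recovering R(i,j) via the rank-extension bound from the 27 conditions:

  i=1: 0 | 0 | 0 | 0 | 0 | 0 | 0 | 1 | 1 | 1
  i=2: 0 | 0 | 0 | 0 | 0 | 0 | 1 | 2 | 2 | 2
  i=3: 0 | 0 | 0 | 0 | 0 | 0 | 1 | 2 | 3 | 3
  i=4: 0 | 0 | 0 | 0 | 1 | 1 | 2 | 3 | 4 | 4
  i=5: 0 | 1 | 1 | 1 | 2 | 2 | 3 | 4 | 5 | 5
  i=6: 0 | 1 | 1 | 2 | 3 | 3 | 4 | 5 | 6 | 6
  i=7: 0 | 1 | 2 | 3 | 4 | 4 | 5 | 6 | 7 | 7
  i=8: 0 | 1 | 2 | 3 | 4 | 5 | 6 | 7 | 8 | 8
  i=9: 1 | 2 | 3 | 4 | 5 | 6 | 7 | 8 | 9 | 9
  i=10: 1 | 2 | 3 | 4 | 5 | 6 | 7 | 8 | 9 | 10

reading off 1-entries of Δ²R: w = (8, 7, 9, 5, 2, 4, 3, 6, 1, 10).

Rothe diagram D(w) (28 cells), 5 SE-corners (essential conditions):

[(1, 7, 0), (3, 6, 0), (4, 4, 0), (6, 3, 1), (8, 1, 0)]


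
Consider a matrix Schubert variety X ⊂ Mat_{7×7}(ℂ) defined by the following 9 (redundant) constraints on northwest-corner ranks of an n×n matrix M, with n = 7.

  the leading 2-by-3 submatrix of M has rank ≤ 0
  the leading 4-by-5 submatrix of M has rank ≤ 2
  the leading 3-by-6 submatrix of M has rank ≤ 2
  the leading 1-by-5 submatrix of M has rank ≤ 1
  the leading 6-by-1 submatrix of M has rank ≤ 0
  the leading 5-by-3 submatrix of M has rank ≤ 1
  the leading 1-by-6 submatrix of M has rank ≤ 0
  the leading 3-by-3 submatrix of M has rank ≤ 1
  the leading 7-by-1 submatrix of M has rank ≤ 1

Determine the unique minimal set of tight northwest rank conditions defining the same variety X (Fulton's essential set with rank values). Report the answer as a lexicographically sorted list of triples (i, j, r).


Computing R[i][j] = min implied NW-rank bound (n=7, 9 conditions):

  R[1]: 0 | 0 | 0 | 0 | 0 | 0 | 1
  R[2]: 0 | 0 | 0 | 1 | 1 | 1 | 2
  R[3]: 0 | 1 | 1 | 2 | 2 | 2 | 3
  R[4]: 0 | 1 | 1 | 2 | 2 | 3 | 4
  R[5]: 0 | 1 | 1 | 2 | 3 | 4 | 5
  R[6]: 0 | 1 | 2 | 3 | 4 | 5 | 6
  R[7]: 1 | 2 | 3 | 4 | 5 | 6 | 7

so w = (7, 4, 2, 6, 5, 3, 1).

Fulton essential set (5 of the 16 Rothe cells):

[(1, 6, 0), (2, 3, 0), (4, 5, 2), (5, 3, 1), (6, 1, 0)]


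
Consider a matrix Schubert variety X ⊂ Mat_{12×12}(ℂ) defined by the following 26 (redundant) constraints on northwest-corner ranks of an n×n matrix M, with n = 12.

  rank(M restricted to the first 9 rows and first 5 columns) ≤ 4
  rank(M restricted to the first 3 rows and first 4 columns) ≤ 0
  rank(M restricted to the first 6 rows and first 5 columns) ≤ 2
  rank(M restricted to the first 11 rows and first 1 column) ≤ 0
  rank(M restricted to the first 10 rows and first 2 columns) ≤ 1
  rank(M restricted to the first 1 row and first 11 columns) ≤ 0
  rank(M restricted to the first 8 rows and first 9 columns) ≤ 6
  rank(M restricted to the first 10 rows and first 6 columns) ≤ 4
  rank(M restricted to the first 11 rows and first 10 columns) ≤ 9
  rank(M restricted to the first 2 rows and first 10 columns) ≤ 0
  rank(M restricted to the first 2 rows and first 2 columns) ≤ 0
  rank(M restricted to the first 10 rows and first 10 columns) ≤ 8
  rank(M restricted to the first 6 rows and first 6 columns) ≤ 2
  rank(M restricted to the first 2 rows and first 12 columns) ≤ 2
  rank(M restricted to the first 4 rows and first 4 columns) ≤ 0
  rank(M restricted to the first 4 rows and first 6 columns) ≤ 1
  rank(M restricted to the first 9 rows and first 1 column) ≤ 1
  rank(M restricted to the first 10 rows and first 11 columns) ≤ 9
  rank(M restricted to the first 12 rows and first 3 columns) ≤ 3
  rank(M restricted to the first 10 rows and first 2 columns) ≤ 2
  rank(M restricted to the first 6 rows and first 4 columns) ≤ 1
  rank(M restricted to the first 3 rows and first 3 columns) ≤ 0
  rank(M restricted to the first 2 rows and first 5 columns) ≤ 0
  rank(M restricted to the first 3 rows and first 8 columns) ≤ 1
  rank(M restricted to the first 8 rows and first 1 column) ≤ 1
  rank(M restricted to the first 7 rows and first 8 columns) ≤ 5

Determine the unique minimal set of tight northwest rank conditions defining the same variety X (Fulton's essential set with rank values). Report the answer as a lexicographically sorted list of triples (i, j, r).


Recovering R(i,j) via the rank-extension bound from the 26 conditions:

  i=1: 0 | 0 | 0 | 0 | 0 | 0 | 0 | 0 | 0 | 0 | 0 | 1
  i=2: 0 | 0 | 0 | 0 | 0 | 0 | 0 | 0 | 0 | 0 | 1 | 2
  i=3: 0 | 0 | 0 | 0 | 1 | 1 | 1 | 1 | 1 | 1 | 2 | 3
  i=4: 0 | 0 | 0 | 0 | 1 | 1 | 2 | 2 | 2 | 2 | 3 | 4
  i=5: 0 | 1 | 1 | 1 | 2 | 2 | 3 | 3 | 3 | 3 | 4 | 5
  i=6: 0 | 1 | 1 | 1 | 2 | 2 | 3 | 4 | 4 | 4 | 5 | 6
  i=7: 0 | 1 | 2 | 2 | 3 | 3 | 4 | 5 | 5 | 5 | 6 | 7
  i=8: 0 | 1 | 2 | 3 | 4 | 4 | 5 | 6 | 6 | 6 | 7 | 8
  i=9: 0 | 1 | 2 | 3 | 4 | 4 | 5 | 6 | 7 | 7 | 8 | 9
  i=10: 0 | 1 | 2 | 3 | 4 | 4 | 5 | 6 | 7 | 8 | 9 | 10
  i=11: 0 | 1 | 2 | 3 | 4 | 5 | 6 | 7 | 8 | 9 | 10 | 11
  i=12: 1 | 2 | 3 | 4 | 5 | 6 | 7 | 8 | 9 | 10 | 11 | 12

second differences of R give the permutation w = (12, 11, 5, 7, 2, 8, 3, 4, 9, 10, 6, 1).

Fulton essential set (8 of the 42 Rothe cells):

[(1, 11, 0), (2, 10, 0), (4, 4, 0), (4, 6, 1), (6, 4, 1), (6, 6, 2), (10, 6, 4), (11, 1, 0)]


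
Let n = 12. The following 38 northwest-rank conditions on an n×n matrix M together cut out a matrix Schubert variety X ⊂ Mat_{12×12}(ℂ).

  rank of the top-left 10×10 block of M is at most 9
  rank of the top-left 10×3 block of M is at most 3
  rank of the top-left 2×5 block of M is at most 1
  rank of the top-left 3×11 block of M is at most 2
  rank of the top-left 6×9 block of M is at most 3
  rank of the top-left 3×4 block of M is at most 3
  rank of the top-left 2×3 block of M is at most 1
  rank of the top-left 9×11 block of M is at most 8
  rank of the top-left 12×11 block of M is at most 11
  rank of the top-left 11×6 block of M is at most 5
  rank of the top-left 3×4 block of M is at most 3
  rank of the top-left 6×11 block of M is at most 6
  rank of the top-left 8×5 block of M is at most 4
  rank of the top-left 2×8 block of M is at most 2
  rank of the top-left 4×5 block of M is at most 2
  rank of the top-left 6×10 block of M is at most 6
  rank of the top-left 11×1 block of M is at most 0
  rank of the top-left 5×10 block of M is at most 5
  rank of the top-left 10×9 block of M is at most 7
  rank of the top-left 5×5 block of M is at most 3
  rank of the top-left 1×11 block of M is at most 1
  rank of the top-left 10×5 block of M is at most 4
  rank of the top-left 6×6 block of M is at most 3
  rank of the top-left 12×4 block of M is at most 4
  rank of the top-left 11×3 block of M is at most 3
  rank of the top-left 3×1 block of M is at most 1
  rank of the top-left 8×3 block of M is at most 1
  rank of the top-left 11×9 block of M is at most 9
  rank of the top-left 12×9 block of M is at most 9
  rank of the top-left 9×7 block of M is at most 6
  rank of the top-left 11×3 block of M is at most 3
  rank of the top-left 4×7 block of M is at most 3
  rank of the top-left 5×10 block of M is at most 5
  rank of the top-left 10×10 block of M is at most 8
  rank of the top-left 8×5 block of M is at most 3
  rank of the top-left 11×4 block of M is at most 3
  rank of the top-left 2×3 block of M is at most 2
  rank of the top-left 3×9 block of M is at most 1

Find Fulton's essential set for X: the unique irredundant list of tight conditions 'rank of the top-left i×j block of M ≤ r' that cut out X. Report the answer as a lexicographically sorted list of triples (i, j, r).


Rank table r_w(12×12) implied by the 38 constraints:

  0, 1, 1, 1, 1, 1, 1, 1, 1, 1, 1, 1
  0, 1, 1, 1, 1, 1, 1, 1, 1, 2, 2, 2
  0, 1, 1, 1, 1, 1, 1, 1, 1, 2, 2, 3
  0, 1, 1, 2, 2, 2, 2, 2, 2, 3, 3, 4
  0, 1, 1, 2, 3, 3, 3, 3, 3, 4, 4, 5
  0, 1, 1, 2, 3, 3, 3, 3, 3, 4, 5, 6
  0, 1, 1, 2, 3, 4, 4, 4, 4, 5, 6, 7
  0, 1, 1, 2, 3, 4, 5, 5, 5, 6, 7, 8
  0, 1, 2, 3, 4, 5, 6, 6, 6, 7, 8, 9
  0, 1, 2, 3, 4, 5, 6, 7, 7, 8, 9, 10
  0, 1, 2, 3, 4, 5, 6, 7, 8, 9, 10, 11
  1, 2, 3, 4, 5, 6, 7, 8, 9, 10, 11, 12

giving w = (2, 10, 12, 4, 5, 11, 6, 7, 3, 8, 9, 1) via Δ²R.

5 SE-corners of the 35-cell Rothe diagram give Ess(w):

[(3, 9, 1), (3, 11, 2), (6, 9, 3), (8, 3, 1), (11, 1, 0)]


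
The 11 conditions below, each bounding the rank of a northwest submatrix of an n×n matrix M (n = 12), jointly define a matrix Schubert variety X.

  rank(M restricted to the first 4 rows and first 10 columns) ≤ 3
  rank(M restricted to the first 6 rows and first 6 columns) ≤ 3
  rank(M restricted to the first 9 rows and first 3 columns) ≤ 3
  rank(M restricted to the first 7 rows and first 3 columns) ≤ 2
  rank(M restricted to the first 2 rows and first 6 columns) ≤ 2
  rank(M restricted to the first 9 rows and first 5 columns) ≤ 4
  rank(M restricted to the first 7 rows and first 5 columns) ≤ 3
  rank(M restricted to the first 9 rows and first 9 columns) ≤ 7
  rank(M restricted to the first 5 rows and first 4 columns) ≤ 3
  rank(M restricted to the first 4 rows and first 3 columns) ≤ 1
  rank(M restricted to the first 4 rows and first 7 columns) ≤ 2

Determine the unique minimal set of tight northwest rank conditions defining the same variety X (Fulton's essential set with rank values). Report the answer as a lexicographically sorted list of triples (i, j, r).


Rank table r_w(12×12) implied by the 11 constraints:

  1  1  1  1  1  1  1  1  1  1  1  1
  1  1  1  2  2  2  2  2  2  2  2  2
  1  1  1  2  2  2  2  3  3  3  3  3
  1  1  1  2  2  2  2  3  3  3  4  4
  1  2  2  3  3  3  3  4  4  4  5  5
  1  2  2  3  3  3  4  5  5  5  6  6
  1  2  2  3  3  4  5  6  6  6  7  7
  1  2  3  4  4  5  6  7  7  7  8  8
  1  2  3  4  4  5  6  7  7  8  9  9
  1  2  3  4  5  6  7  8  8  9  10  10
  1  2  3  4  5  6  7  8  9  10  11  11
  1  2  3  4  5  6  7  8  9  10  11  12

second differences of R give the permutation w = (1, 4, 8, 11, 2, 7, 6, 3, 10, 5, 9, 12).

D(w) has 21 cells with 8 SE-corners; essential set:

[(4, 3, 1), (4, 7, 2), (4, 10, 3), (6, 6, 3), (7, 3, 2), (7, 5, 3), (9, 5, 4), (9, 9, 7)]


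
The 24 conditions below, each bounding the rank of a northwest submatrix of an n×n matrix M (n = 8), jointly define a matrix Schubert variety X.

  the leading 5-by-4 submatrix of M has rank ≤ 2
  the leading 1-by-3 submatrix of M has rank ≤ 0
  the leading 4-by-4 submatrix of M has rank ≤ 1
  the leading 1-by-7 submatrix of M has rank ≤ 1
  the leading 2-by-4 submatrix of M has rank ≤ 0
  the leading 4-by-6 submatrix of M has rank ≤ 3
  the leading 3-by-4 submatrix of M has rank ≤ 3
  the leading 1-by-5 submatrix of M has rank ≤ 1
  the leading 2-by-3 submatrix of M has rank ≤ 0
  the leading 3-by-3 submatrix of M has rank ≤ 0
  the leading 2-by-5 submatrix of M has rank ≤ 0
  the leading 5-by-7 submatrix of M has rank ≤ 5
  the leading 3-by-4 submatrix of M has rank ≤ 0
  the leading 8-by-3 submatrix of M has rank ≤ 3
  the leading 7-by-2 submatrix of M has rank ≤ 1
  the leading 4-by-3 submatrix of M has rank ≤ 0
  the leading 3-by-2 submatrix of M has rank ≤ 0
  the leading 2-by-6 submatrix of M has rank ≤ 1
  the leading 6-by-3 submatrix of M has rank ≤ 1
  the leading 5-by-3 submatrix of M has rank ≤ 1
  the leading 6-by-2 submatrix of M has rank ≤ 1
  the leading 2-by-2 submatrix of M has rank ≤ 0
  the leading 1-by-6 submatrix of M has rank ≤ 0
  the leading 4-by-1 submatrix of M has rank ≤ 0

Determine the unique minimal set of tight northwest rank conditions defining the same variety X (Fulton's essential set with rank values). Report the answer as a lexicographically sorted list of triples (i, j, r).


Recovering R(i,j) via the rank-extension bound from the 24 conditions:

  i=1: 0  0  0  0  0  0  1  1
  i=2: 0  0  0  0  0  1  2  2
  i=3: 0  0  0  0  1  2  3  3
  i=4: 0  0  0  1  2  3  4  4
  i=5: 1  1  1  2  3  4  5  5
  i=6: 1  1  1  2  3  4  5  6
  i=7: 1  1  2  3  4  5  6  7
  i=8: 1  2  3  4  5  6  7  8

hence w(1..8) = (7, 6, 5, 4, 1, 8, 3, 2).

|D(w)|=21, |Ess(w)|=6:

[(1, 6, 0), (2, 5, 0), (3, 4, 0), (4, 3, 0), (6, 3, 1), (7, 2, 1)]


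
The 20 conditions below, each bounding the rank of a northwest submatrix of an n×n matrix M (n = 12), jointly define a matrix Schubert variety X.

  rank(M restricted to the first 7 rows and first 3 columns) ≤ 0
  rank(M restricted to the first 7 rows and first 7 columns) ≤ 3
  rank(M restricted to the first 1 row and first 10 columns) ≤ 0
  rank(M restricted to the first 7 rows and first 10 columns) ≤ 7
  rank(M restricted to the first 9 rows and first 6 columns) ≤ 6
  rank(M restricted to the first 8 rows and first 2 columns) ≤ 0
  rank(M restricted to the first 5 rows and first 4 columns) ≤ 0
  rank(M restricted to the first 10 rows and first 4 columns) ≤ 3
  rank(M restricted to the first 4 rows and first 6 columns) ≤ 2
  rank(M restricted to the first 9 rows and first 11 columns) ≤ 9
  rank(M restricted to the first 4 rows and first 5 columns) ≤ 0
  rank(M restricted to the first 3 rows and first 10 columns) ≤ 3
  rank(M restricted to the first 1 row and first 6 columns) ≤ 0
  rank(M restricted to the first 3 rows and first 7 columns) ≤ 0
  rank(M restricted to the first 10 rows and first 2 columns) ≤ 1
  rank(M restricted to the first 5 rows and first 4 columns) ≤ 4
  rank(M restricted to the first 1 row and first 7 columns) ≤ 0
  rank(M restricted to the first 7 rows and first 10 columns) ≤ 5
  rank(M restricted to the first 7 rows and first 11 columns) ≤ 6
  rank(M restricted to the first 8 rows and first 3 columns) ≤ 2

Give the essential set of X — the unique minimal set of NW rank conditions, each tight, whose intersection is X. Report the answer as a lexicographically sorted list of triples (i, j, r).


Reconstructing r_w from the 20 given conditions:

  0 0 0 0 0 0 0 0 0 0 1 1
  0 0 0 0 0 0 0 1 1 1 2 2
  0 0 0 0 0 0 0 1 2 2 3 3
  0 0 0 0 0 1 1 2 3 3 4 4
  0 0 0 0 1 2 2 3 4 4 5 5
  0 0 0 1 2 3 3 4 5 5 6 6
  0 0 0 1 2 3 3 4 5 5 6 7
  0 0 1 2 3 4 4 5 6 6 7 8
  1 1 2 3 4 5 5 6 7 7 8 9
  1 1 2 3 4 5 6 7 8 8 9 10
  1 2 3 4 5 6 7 8 9 9 10 11
  1 2 3 4 5 6 7 8 9 10 11 12

giving w = (11, 8, 9, 6, 5, 4, 12, 3, 1, 7, 2, 10) via Δ²R.

|D(w)|=44, |Ess(w)|=9:

[(1, 10, 0), (3, 7, 0), (4, 5, 0), (5, 4, 0), (7, 3, 0), (7, 7, 3), (7, 10, 5), (8, 2, 0), (10, 2, 1)]


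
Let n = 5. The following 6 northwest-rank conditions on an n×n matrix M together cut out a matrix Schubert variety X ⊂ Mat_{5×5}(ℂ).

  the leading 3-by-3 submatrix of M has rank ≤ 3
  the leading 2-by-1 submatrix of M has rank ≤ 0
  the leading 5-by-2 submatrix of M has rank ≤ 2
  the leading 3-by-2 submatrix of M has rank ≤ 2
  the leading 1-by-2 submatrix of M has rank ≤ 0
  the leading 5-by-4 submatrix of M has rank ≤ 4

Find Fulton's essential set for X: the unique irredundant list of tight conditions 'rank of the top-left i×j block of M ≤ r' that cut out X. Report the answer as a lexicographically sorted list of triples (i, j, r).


The tightest implied rank at each (i,j), from the 6 conditions:

  R[1]: 0 0 1 1 1
  R[2]: 0 1 2 2 2
  R[3]: 1 2 3 3 3
  R[4]: 1 2 3 4 4
  R[5]: 1 2 3 4 5

the unique w with this rank table is (3, 2, 1, 4, 5).

D(w) has 3 cells with 2 SE-corners; essential set:

[(1, 2, 0), (2, 1, 0)]


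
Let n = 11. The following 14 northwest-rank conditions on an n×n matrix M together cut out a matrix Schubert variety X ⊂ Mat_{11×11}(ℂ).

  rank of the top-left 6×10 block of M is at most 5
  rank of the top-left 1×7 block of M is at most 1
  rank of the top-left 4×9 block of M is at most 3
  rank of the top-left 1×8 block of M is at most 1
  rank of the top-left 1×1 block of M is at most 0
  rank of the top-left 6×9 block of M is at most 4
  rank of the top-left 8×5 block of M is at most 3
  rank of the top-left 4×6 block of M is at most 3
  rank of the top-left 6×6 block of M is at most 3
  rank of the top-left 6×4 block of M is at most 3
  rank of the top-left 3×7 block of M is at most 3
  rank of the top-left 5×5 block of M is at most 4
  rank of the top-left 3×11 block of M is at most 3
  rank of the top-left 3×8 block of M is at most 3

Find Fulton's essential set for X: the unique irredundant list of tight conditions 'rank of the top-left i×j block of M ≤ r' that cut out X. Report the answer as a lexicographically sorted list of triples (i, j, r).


Rank table r_w(11×11) implied by the 14 constraints:

  i=1: 0, 1, 1, 1, 1, 1, 1, 1, 1, 1, 1
  i=2: 1, 2, 2, 2, 2, 2, 2, 2, 2, 2, 2
  i=3: 1, 2, 3, 3, 3, 3, 3, 3, 3, 3, 3
  i=4: 1, 2, 3, 3, 3, 3, 3, 3, 3, 4, 4
  i=5: 1, 2, 3, 3, 3, 3, 4, 4, 4, 5, 5
  i=6: 1, 2, 3, 3, 3, 3, 4, 4, 4, 5, 6
  i=7: 1, 2, 3, 3, 3, 4, 5, 5, 5, 6, 7
  i=8: 1, 2, 3, 3, 3, 4, 5, 6, 6, 7, 8
  i=9: 1, 2, 3, 4, 4, 5, 6, 7, 7, 8, 9
  i=10: 1, 2, 3, 4, 5, 6, 7, 8, 8, 9, 10
  i=11: 1, 2, 3, 4, 5, 6, 7, 8, 9, 10, 11

second differences of R give the permutation w = (2, 1, 3, 10, 7, 11, 6, 8, 4, 5, 9).

Fulton essential set (5 of the 19 Rothe cells):

[(1, 1, 0), (4, 9, 3), (6, 6, 3), (6, 9, 4), (8, 5, 3)]


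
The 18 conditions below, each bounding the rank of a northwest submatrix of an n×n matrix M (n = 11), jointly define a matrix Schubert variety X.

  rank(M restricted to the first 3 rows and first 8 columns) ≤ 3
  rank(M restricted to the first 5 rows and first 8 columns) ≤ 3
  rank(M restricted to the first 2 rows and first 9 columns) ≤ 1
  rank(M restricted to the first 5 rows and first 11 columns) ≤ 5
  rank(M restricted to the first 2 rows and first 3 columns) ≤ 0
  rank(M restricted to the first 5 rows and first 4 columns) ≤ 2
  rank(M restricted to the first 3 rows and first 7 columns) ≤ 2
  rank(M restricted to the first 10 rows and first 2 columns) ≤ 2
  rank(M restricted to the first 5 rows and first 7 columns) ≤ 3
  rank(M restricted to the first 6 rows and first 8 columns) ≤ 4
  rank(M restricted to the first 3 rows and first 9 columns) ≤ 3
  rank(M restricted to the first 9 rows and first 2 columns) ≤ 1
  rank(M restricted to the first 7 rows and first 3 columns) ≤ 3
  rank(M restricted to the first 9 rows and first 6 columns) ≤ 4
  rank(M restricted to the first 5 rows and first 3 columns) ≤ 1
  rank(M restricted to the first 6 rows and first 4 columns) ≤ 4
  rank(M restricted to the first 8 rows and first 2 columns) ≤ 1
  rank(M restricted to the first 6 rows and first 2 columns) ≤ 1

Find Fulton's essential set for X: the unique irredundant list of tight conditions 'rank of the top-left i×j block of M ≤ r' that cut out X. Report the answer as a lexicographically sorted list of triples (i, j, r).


Reconstructing r_w from the 18 given conditions:

  row 1: 0  0  0  1  1  1  1  1  1  1  1
  row 2: 0  0  0  1  1  1  1  1  1  2  2
  row 3: 1  1  1  2  2  2  2  2  2  3  3
  row 4: 1  1  1  2  3  3  3  3  3  4  4
  row 5: 1  1  1  2  3  3  3  3  4  5  5
  row 6: 1  1  2  3  4  4  4  4  5  6  6
  row 7: 1  1  2  3  4  4  5  5  6  7  7
  row 8: 1  1  2  3  4  4  5  6  7  8  8
  row 9: 1  1  2  3  4  4  5  6  7  8  9
  row 10: 1  2  3  4  5  5  6  7  8  9  10
  row 11: 1  2  3  4  5  6  7  8  9  10  11

the unique w with this rank table is (4, 10, 1, 5, 9, 3, 7, 8, 11, 2, 6).

D(w) has 25 cells with 6 SE-corners; essential set:

[(2, 3, 0), (2, 9, 1), (5, 3, 1), (5, 8, 3), (9, 2, 1), (9, 6, 4)]


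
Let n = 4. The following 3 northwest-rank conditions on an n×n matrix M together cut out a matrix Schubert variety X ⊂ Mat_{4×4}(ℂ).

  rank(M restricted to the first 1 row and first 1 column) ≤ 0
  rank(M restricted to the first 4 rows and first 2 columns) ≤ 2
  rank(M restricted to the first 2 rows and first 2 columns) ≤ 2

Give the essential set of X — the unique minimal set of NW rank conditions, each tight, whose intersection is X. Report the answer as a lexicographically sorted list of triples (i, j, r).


Reconstructing r_w from the 3 given conditions:

  row 1: 0, 1, 1, 1
  row 2: 1, 2, 2, 2
  row 3: 1, 2, 3, 3
  row 4: 1, 2, 3, 4

hence w(1..4) = (2, 1, 3, 4).

ℓ(w)=1; the 1 essential cell (i,j,r):

[(1, 1, 0)]


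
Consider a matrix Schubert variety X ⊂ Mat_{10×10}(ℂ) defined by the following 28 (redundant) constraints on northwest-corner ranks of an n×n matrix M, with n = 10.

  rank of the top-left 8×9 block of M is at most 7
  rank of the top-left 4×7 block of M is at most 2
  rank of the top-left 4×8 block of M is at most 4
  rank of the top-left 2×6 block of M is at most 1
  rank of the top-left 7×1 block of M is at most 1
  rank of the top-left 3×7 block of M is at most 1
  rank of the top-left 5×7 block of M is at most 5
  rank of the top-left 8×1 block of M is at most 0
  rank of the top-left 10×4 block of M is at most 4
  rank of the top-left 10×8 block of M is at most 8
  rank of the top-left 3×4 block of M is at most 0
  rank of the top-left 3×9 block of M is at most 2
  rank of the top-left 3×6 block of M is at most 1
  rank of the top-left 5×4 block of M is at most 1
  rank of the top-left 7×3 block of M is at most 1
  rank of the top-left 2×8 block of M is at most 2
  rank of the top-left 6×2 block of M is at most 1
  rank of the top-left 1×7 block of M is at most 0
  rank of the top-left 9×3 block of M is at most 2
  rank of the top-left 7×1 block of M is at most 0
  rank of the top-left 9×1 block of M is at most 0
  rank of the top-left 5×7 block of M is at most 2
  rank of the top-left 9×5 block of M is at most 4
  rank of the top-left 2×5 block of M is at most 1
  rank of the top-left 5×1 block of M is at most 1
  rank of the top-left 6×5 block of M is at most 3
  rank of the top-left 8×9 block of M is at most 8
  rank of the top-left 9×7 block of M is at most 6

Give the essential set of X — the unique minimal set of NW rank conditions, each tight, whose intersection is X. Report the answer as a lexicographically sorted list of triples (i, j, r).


Reconstructing r_w from the 28 given conditions:

  i=1: 0 | 0 | 0 | 0 | 0 | 0 | 0 | 1 | 1 | 1
  i=2: 0 | 0 | 0 | 0 | 1 | 1 | 1 | 2 | 2 | 2
  i=3: 0 | 0 | 0 | 0 | 1 | 1 | 1 | 2 | 2 | 3
  i=4: 0 | 1 | 1 | 1 | 2 | 2 | 2 | 3 | 3 | 4
  i=5: 0 | 1 | 1 | 1 | 2 | 2 | 2 | 3 | 4 | 5
  i=6: 0 | 1 | 1 | 2 | 3 | 3 | 3 | 4 | 5 | 6
  i=7: 0 | 1 | 1 | 2 | 3 | 4 | 4 | 5 | 6 | 7
  i=8: 0 | 1 | 2 | 3 | 4 | 5 | 5 | 6 | 7 | 8
  i=9: 0 | 1 | 2 | 3 | 4 | 5 | 6 | 7 | 8 | 9
  i=10: 1 | 2 | 3 | 4 | 5 | 6 | 7 | 8 | 9 | 10

hence w(1..10) = (8, 5, 10, 2, 9, 4, 6, 3, 7, 1).

Rothe diagram D(w) (30 cells), 8 SE-corners (essential conditions):

[(1, 7, 0), (3, 4, 0), (3, 7, 1), (3, 9, 2), (5, 4, 1), (5, 7, 2), (7, 3, 1), (9, 1, 0)]


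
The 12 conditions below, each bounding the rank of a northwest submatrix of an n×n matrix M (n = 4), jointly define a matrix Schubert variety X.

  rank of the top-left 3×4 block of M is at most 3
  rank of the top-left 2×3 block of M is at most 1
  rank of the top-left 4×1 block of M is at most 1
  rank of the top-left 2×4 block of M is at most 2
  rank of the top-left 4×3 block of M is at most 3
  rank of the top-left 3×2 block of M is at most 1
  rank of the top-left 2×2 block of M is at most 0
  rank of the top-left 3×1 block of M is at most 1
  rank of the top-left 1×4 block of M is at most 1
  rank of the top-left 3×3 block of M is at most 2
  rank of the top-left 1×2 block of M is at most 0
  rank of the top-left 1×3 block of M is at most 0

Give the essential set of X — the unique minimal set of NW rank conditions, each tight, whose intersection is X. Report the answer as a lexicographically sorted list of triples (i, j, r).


Propagating the 12 rank bounds to every northwest block:

  i=1: 0 | 0 | 0 | 1
  i=2: 0 | 0 | 1 | 2
  i=3: 1 | 1 | 2 | 3
  i=4: 1 | 2 | 3 | 4

giving w = (4, 3, 1, 2) via Δ²R.

2 SE-corners of the 5-cell Rothe diagram give Ess(w):

[(1, 3, 0), (2, 2, 0)]


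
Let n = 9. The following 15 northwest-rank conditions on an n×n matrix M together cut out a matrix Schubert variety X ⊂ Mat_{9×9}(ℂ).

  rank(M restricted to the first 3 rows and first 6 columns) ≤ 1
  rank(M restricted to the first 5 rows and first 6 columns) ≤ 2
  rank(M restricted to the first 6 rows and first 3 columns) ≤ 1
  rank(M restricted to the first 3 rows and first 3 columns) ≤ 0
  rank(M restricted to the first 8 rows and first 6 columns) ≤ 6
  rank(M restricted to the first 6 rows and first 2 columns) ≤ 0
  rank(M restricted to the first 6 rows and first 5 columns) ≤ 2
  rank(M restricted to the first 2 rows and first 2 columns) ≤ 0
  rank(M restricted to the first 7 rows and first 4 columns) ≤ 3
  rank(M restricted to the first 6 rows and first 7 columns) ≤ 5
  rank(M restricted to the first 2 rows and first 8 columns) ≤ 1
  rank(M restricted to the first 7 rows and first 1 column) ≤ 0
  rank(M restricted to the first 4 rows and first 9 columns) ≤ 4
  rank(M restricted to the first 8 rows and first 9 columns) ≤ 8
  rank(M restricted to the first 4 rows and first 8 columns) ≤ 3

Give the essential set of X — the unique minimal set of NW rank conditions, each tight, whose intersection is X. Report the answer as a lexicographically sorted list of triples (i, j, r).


Reconstructing r_w from the 15 given conditions:

  i=1: 0 | 0 | 0 | 1 | 1 | 1 | 1 | 1 | 1
  i=2: 0 | 0 | 0 | 1 | 1 | 1 | 1 | 1 | 2
  i=3: 0 | 0 | 0 | 1 | 1 | 1 | 2 | 2 | 3
  i=4: 0 | 0 | 1 | 2 | 2 | 2 | 3 | 3 | 4
  i=5: 0 | 0 | 1 | 2 | 2 | 2 | 3 | 4 | 5
  i=6: 0 | 0 | 1 | 2 | 2 | 3 | 4 | 5 | 6
  i=7: 0 | 1 | 2 | 3 | 3 | 4 | 5 | 6 | 7
  i=8: 1 | 2 | 3 | 4 | 4 | 5 | 6 | 7 | 8
  i=9: 1 | 2 | 3 | 4 | 5 | 6 | 7 | 8 | 9

the unique w with this rank table is (4, 9, 7, 3, 8, 6, 2, 1, 5).

|D(w)|=25, |Ess(w)|=7:

[(2, 8, 1), (3, 3, 0), (3, 6, 1), (5, 6, 2), (6, 2, 0), (6, 5, 2), (7, 1, 0)]


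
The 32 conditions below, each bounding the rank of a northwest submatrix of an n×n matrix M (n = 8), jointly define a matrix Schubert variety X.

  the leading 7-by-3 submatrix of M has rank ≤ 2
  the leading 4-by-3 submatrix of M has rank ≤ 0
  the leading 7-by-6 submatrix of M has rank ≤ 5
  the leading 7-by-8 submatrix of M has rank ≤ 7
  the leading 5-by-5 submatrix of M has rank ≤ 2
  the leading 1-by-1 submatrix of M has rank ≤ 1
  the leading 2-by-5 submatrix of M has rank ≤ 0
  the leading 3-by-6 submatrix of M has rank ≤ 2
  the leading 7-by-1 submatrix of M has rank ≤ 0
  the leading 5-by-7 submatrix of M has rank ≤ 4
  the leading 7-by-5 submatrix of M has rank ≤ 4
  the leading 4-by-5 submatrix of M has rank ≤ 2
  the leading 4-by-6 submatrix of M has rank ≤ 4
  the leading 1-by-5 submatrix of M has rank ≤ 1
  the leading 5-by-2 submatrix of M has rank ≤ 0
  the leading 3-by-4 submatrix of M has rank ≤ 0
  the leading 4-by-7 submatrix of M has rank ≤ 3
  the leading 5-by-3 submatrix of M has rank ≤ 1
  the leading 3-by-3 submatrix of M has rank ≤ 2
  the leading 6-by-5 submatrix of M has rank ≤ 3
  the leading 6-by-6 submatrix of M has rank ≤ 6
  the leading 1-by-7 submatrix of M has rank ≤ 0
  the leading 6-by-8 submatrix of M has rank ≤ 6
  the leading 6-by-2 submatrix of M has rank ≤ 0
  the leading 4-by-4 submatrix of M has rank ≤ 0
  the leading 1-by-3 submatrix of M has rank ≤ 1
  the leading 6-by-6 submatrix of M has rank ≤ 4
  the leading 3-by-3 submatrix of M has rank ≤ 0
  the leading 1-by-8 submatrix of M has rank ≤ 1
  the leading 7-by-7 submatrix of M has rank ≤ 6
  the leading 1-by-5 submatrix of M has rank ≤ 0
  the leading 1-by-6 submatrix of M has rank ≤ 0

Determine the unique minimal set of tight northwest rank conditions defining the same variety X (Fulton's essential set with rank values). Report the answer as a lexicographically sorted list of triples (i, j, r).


Recovering R(i,j) via the rank-extension bound from the 32 conditions:

  row 1: 0 0 0 0 0 0 0 1
  row 2: 0 0 0 0 0 1 1 2
  row 3: 0 0 0 0 1 2 2 3
  row 4: 0 0 0 0 1 2 3 4
  row 5: 0 0 1 1 2 3 4 5
  row 6: 0 0 1 2 3 4 5 6
  row 7: 0 1 2 3 4 5 6 7
  row 8: 1 2 3 4 5 6 7 8

reading off 1-entries of Δ²R: w = (8, 6, 5, 7, 3, 4, 2, 1).

5 SE-corners of the 25-cell Rothe diagram give Ess(w):

[(1, 7, 0), (2, 5, 0), (4, 4, 0), (6, 2, 0), (7, 1, 0)]


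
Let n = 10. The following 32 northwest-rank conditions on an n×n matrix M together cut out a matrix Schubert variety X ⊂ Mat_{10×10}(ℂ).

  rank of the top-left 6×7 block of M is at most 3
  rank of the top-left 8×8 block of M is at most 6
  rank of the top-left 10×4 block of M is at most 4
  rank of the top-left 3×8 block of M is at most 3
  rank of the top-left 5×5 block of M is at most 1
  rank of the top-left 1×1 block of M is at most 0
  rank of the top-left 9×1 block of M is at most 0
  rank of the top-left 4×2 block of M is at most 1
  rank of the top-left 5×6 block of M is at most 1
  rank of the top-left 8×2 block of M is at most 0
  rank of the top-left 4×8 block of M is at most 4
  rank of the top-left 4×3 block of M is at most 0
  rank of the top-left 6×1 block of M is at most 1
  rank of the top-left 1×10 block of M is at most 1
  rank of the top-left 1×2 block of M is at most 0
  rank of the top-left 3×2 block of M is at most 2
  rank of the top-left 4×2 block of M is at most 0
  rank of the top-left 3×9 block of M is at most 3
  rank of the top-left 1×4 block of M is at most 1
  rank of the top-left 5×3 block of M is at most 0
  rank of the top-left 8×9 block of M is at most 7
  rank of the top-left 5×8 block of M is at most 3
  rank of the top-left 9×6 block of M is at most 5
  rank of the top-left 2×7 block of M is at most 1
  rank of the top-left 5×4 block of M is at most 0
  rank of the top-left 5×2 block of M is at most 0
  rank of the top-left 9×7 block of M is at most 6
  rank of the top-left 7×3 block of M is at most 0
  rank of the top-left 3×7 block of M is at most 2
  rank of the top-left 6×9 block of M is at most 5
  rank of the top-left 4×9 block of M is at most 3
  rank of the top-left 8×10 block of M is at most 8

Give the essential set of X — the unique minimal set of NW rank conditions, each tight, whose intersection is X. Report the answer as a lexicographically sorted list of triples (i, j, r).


The tightest implied rank at each (i,j), from the 32 conditions:

  i=1: 0 | 0 | 0 | 0 | 1 | 1 | 1 | 1 | 1 | 1
  i=2: 0 | 0 | 0 | 0 | 1 | 1 | 1 | 2 | 2 | 2
  i=3: 0 | 0 | 0 | 0 | 1 | 1 | 2 | 3 | 3 | 3
  i=4: 0 | 0 | 0 | 0 | 1 | 1 | 2 | 3 | 3 | 4
  i=5: 0 | 0 | 0 | 0 | 1 | 1 | 2 | 3 | 4 | 5
  i=6: 0 | 0 | 0 | 1 | 2 | 2 | 3 | 4 | 5 | 6
  i=7: 0 | 0 | 0 | 1 | 2 | 3 | 4 | 5 | 6 | 7
  i=8: 0 | 0 | 1 | 2 | 3 | 4 | 5 | 6 | 7 | 8
  i=9: 0 | 1 | 2 | 3 | 4 | 5 | 6 | 7 | 8 | 9
  i=10: 1 | 2 | 3 | 4 | 5 | 6 | 7 | 8 | 9 | 10

hence w(1..10) = (5, 8, 7, 10, 9, 4, 6, 3, 2, 1).

|D(w)|=35, |Ess(w)|=7:

[(2, 7, 1), (4, 9, 3), (5, 4, 0), (5, 6, 1), (7, 3, 0), (8, 2, 0), (9, 1, 0)]


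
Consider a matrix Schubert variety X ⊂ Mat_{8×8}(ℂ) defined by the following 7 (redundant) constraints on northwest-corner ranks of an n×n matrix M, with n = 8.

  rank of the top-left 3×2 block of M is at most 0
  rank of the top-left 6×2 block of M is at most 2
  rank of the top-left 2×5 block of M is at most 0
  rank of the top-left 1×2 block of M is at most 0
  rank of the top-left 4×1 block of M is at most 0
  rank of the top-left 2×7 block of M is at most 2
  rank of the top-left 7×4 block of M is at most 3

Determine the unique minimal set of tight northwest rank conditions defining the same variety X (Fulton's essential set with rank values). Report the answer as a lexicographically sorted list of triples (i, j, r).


Reconstructing r_w from the 7 given conditions:

  i=1: 0 | 0 | 0 | 0 | 0 | 1 | 1 | 1
  i=2: 0 | 0 | 0 | 0 | 0 | 1 | 2 | 2
  i=3: 0 | 0 | 1 | 1 | 1 | 2 | 3 | 3
  i=4: 0 | 1 | 2 | 2 | 2 | 3 | 4 | 4
  i=5: 1 | 2 | 3 | 3 | 3 | 4 | 5 | 5
  i=6: 1 | 2 | 3 | 3 | 4 | 5 | 6 | 6
  i=7: 1 | 2 | 3 | 3 | 4 | 5 | 6 | 7
  i=8: 1 | 2 | 3 | 4 | 5 | 6 | 7 | 8

giving w = (6, 7, 3, 2, 1, 5, 8, 4) via Δ²R.

D(w) has 15 cells with 4 SE-corners; essential set:

[(2, 5, 0), (3, 2, 0), (4, 1, 0), (7, 4, 3)]
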